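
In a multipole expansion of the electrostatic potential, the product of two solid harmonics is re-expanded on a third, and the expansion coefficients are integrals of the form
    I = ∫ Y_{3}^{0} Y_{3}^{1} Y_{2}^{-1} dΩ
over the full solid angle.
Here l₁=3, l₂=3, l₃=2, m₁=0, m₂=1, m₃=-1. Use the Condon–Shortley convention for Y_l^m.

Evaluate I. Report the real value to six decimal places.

Checks pass: Σm=0; 8 even; l₃=2∈[0,6].
(2·3+1)(2·3+1)(2·2+1) = 245
Δ: 4! 2! 2! / 9! → 1/3780
sum: t=1:−1/24 t=2:+1/4 t=3:−1/24 = 1/6
3j²(3 3 2; 0 0 0) = Δ·Π!·Σ² = 4/105  (sign +1)
sum: t=2:+1/8 t=3:−1/12 = 1/24
3j²(3 3 2; 0 1 -1) = Δ·Π!·Σ² = 1/210  (sign -1)
combine: 4πI² = 245·4/105·1/210 = 2/45
take √, sign -1: I = -0.05947080

-0.059471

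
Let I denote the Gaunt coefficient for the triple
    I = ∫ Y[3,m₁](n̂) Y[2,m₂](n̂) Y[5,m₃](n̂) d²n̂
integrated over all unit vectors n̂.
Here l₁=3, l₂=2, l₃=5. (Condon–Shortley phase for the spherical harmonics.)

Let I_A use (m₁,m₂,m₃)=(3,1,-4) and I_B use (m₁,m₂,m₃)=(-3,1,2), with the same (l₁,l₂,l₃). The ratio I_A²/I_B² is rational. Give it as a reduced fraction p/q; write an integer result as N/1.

12/1

Same 3,2,5: normalisation and zero-m 3j drop out of the ratio.
A: Δ: 0! 6! 4! / 11! → 1/2310; sum: t=0:+1/4320 = 1/4320; 3j²(3 2 5; 3 1 -4) = Δ·Π!·Σ² = 2/55  (sign -1)
B: Δ: 0! 6! 4! / 11! → 1/2310; sum: t=0:+1/4320 = 1/4320; 3j²(3 2 5; -3 1 2) = Δ·Π!·Σ² = 1/330  (sign -1)
I_A²/I_B² = (2/55)/(1/330) = 12/1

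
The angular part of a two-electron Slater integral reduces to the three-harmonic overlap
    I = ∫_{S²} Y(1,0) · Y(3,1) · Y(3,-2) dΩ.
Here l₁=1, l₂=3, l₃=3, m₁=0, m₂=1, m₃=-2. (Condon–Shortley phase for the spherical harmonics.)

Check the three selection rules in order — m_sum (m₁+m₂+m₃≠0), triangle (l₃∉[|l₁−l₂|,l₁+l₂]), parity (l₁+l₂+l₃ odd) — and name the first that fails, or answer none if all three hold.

m_sum

m₁+m₂+m₃ = 0 + 1 − 2 = -1  ✗
triangle: |1−3|=2 ≤ l₃=3 ≤ 1+3=4
parity: l₁+l₂+l₃ = 7 is odd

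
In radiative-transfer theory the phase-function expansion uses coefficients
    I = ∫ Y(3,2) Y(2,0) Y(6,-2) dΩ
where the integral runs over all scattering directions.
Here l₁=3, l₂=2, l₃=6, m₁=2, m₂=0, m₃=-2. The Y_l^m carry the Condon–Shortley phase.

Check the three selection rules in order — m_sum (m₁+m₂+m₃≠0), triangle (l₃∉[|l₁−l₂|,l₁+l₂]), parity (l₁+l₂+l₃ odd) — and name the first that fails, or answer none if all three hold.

azimuthal sum: 2 + 0 − 2 = 0  ✓
1 ≤ 6 ≤ 5 (triangle on l)  ✗
L = 3 + 2 + 6 = 11 (odd)

triangle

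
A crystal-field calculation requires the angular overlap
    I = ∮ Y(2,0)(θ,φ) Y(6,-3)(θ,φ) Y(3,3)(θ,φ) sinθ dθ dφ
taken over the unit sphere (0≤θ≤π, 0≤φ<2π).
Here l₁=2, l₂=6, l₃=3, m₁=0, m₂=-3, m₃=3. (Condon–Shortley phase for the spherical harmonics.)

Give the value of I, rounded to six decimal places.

0.000000

|2−6|≤3≤2+6 violated ⇒ I = 0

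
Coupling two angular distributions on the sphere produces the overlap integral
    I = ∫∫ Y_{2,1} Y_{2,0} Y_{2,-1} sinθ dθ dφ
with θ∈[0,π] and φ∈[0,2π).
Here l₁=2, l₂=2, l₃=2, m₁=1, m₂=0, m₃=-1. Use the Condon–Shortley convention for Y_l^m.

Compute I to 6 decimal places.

m-sum 0 ✓  L=6 even ✓  0≤2≤4 ✓
Π(2lᵢ+1) = 5×5×5 = 125
triangle coeff Δ(2,2,2) = 1/630
Σ_t [0,2]: t=0:+1/8 t=1:−1/1 t=2:+1/8 = -3/4
(3j)²=2/35 [(2 2 2; 0 0 0)], sign=-1
Σ_t [0,1]: t=0:+1/4 t=1:−1/2 = -1/4
(3j)²=1/70 [(2 2 2; 1 0 -1)], sign=+1
⇒ 4πI² = 5/49
I = (-1)√(5/49/(4π)) = -0.09011188

-0.090112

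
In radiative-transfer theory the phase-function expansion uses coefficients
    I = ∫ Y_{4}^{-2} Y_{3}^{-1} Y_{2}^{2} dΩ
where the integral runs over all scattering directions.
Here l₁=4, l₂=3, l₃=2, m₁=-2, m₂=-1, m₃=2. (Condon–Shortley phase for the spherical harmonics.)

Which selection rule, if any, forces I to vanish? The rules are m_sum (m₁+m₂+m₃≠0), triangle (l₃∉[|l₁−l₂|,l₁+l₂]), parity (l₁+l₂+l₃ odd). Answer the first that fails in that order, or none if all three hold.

m_sum

Σmᵢ = -1  ✗
l₃∈[|l₁−l₂|,l₁+l₂]=[1,7], have l₃=2
Σlᵢ = 9 ⇒ odd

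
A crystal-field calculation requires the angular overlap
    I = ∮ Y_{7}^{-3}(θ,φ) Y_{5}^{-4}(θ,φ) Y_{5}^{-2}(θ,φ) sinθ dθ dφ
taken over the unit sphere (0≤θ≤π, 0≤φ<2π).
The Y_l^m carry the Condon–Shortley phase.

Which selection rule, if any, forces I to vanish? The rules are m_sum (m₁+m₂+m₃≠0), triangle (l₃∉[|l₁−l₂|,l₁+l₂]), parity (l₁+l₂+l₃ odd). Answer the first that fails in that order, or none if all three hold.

m₁+m₂+m₃ = -3 − 4 − 2 = -9  ✗
triangle: |7−5|=2 ≤ l₃=5 ≤ 7+5=12
parity: l₁+l₂+l₃ = 17 is odd

m_sum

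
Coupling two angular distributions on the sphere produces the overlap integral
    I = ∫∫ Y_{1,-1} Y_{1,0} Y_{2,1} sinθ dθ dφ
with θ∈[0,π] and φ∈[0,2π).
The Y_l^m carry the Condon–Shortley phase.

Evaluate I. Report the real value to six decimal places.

-0.218510

Rules hold: Σm=0, L=4 even, 0≤2≤2.
N = 3·3·5 = 45
Δ = 0!·2!·2!/5! = 1/30
Racah Σ t=0..0: t=0:+1/1 = 1/1
⇒ 3j(1 1 2; 0 0 0)² = 2/15, sgn +1
Racah Σ t=0..0: t=0:+1/2 = 1/2
⇒ 3j(1 1 2; -1 0 1)² = 1/10, sgn -1
4πI² = N·(3j₀)²·(3jₘ)² = 3/5
I = -1·√(0.6/4π) = -0.21850969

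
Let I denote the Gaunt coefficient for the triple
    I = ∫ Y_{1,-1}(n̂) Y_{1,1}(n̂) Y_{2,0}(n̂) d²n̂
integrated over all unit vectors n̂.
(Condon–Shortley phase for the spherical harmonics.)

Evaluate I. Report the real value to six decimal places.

0.126157

Rules hold: Σm=0, L=4 even, 0≤2≤2.
N = 3·3·5 = 45
Δ = 0!·2!·2!/5! = 1/30
Racah Σ t=0..0: t=0:+1/1 = 1/1
⇒ 3j(1 1 2; 0 0 0)² = 2/15, sgn +1
Racah Σ t=0..0: t=0:+1/4 = 1/4
⇒ 3j(1 1 2; -1 1 0)² = 1/30, sgn +1
4πI² = N·(3j₀)²·(3jₘ)² = 1/5
I = +1·√(0.2/4π) = 0.12615663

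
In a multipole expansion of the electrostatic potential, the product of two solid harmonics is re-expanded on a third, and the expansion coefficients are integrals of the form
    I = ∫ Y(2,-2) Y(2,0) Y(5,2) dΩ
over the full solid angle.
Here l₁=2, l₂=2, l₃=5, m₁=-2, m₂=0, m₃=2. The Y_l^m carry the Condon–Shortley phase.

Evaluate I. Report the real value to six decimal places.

|2−2|≤5≤2+2 violated ⇒ I = 0

0.000000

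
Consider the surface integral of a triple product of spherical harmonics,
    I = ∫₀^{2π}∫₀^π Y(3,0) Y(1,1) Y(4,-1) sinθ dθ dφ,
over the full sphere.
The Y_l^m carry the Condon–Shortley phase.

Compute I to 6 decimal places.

-0.194664

Rules hold: Σm=0, L=8 even, 2≤4≤4.
N = 7·3·9 = 189
Δ = 0!·6!·2!/9! = 1/252
Racah Σ t=0..0: t=0:+1/36 = 1/36
⇒ 3j(3 1 4; 0 0 0)² = 4/63, sgn +1
Racah Σ t=0..0: t=0:+1/72 = 1/72
⇒ 3j(3 1 4; 0 1 -1)² = 5/126, sgn -1
4πI² = N·(3j₀)²·(3jₘ)² = 10/21
I = -1·√(0.47619/4π) = -0.19466390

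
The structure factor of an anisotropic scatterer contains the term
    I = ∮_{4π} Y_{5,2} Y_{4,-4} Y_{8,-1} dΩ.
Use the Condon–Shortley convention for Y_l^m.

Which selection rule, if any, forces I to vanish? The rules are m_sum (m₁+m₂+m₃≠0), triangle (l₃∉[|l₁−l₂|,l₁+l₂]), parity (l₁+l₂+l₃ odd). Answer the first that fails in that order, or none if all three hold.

azimuthal sum: 2 − 4 − 1 = -3  ✗
1 ≤ 8 ≤ 9 (triangle on l)
L = 5 + 4 + 8 = 17 (odd)

m_sum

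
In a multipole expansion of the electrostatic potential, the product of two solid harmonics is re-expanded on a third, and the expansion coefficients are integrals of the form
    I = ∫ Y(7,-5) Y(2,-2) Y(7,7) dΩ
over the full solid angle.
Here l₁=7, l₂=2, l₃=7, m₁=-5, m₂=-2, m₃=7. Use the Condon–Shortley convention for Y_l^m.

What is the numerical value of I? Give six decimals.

0.066694

Rules hold: Σm=0, L=16 even, 5≤7≤9.
N = 15·5·15 = 1125
Δ = 2!·12!·2!/17! = 1/185640
Racah Σ t=0..2: t=0:+1/2419200 t=1:−1/518400 t=2:+1/2419200 = -1/907200
⇒ 3j(7 2 7; 0 0 0)² = 56/3315, sgn +1
Racah Σ t=0..0: t=0:+1/1916006400 = 1/1916006400
⇒ 3j(7 2 7; -5 -2 7)² = 1/340, sgn +1
4πI² = N·(3j₀)²·(3jₘ)² = 210/3757
I = +1·√(0.0558957/4π) = 0.06669359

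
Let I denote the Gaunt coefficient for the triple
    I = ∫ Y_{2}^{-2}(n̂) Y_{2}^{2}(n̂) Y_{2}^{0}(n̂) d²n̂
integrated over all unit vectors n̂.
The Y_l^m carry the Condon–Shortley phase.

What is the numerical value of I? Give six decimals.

Checks pass: Σm=0; 6 even; l₃=2∈[0,4].
(2·2+1)(2·2+1)(2·2+1) = 125
Δ: 2! 2! 2! / 7! → 1/630
sum: t=0:+1/8 t=1:−1/1 t=2:+1/8 = -3/4
3j²(2 2 2; 0 0 0) = Δ·Π!·Σ² = 2/35  (sign -1)
sum: t=2:+1/8 = 1/8
3j²(2 2 2; -2 2 0) = Δ·Π!·Σ² = 2/35  (sign +1)
combine: 4πI² = 125·2/35·2/35 = 20/49
take √, sign -1: I = -0.18022375

-0.180224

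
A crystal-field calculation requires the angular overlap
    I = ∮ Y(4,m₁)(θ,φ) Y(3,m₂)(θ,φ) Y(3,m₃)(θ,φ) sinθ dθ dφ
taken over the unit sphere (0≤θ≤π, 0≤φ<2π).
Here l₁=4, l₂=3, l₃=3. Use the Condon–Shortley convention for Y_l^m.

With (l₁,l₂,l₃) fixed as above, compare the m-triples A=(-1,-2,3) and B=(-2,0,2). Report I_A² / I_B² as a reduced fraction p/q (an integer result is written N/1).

Same 4,3,3: normalisation and zero-m 3j drop out of the ratio.
A: Δ: 4! 4! 2! / 11! → 1/34650; sum: t=1:−1/288 = -1/288; 3j²(4 3 3; -1 -2 3) = Δ·Π!·Σ² = 5/231  (sign -1)
B: Δ: 4! 4! 2! / 11! → 1/34650; sum: t=2:+1/96 t=3:−1/72 = -1/288; 3j²(4 3 3; -2 0 2) = Δ·Π!·Σ² = 1/462  (sign +1)
I_A²/I_B² = (5/231)/(1/462) = 10/1

10/1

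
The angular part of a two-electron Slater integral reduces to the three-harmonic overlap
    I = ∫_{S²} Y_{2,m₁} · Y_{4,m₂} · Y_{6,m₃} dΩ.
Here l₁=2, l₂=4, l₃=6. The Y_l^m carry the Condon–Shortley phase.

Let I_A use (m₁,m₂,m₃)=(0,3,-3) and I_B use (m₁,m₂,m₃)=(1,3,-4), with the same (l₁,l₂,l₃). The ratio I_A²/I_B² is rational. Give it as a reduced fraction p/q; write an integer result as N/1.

9/20

l's match ⇒ only the (l;m) 3-j factors differ between A and B.
A: triangle coeff Δ(2,4,6) = 1/6435; Σ_t [0,0]: t=0:+1/20160 = 1/20160; (3j)²=12/715 [(2 4 6; 0 3 -3)], sign=-1
B: triangle coeff Δ(2,4,6) = 1/6435; Σ_t [0,0]: t=0:+1/30240 = 1/30240; (3j)²=16/429 [(2 4 6; 1 3 -4)], sign=+1
I_A²/I_B² = (12/715)/(16/429) = 9/20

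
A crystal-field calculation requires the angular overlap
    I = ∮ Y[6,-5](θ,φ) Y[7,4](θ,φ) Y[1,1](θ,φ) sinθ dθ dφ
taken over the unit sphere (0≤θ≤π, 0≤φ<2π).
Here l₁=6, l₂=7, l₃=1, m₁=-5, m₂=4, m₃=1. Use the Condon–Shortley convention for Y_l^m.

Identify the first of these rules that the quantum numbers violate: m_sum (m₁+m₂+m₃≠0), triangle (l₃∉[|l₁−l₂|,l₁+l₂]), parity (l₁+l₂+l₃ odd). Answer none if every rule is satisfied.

Σmᵢ = 0  ✓
l₃∈[|l₁−l₂|,l₁+l₂]=[1,13], have l₃=1  ✓
Σlᵢ = 14 ⇒ even  ✓

none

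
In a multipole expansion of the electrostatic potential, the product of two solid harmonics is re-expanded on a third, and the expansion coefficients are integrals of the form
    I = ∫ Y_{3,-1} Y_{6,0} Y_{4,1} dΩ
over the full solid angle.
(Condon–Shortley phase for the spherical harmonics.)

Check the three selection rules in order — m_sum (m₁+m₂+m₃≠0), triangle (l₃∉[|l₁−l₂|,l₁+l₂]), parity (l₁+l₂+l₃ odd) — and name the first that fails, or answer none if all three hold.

parity

m₁+m₂+m₃ = -1 + 0 + 1 = 0  ✓
triangle: |3−6|=3 ≤ l₃=4 ≤ 3+6=9  ✓
parity: l₁+l₂+l₃ = 13 is odd  ✗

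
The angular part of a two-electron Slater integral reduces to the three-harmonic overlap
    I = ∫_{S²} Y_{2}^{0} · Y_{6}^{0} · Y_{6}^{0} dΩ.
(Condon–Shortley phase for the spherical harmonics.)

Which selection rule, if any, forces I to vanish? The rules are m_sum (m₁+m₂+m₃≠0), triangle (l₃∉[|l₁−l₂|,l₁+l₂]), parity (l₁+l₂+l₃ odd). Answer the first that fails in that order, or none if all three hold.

m₁+m₂+m₃ = 0 + 0 + 0 = 0  ✓
triangle: |2−6|=4 ≤ l₃=6 ≤ 2+6=8  ✓
parity: l₁+l₂+l₃ = 14 is even  ✓

none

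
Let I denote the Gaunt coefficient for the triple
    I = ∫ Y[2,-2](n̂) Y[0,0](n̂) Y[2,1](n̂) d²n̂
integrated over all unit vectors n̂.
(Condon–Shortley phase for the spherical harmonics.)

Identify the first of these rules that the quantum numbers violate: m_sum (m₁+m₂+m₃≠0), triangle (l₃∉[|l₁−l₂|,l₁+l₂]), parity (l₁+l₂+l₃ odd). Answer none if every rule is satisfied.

m₁+m₂+m₃ = -2 + 0 + 1 = -1  ✗
triangle: |2−0|=2 ≤ l₃=2 ≤ 2+0=2
parity: l₁+l₂+l₃ = 4 is even

m_sum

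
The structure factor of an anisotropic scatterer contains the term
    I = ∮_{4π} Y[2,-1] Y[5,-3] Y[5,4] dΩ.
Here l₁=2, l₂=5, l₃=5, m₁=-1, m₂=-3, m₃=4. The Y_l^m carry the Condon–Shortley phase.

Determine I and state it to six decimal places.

Rules hold: Σm=0, L=12 even, 3≤5≤7.
N = 5·11·11 = 605
Δ = 2!·2!·8!/13! = 1/38610
Racah Σ t=0..2: t=0:+1/2880 t=1:−1/576 t=2:+1/2880 = -1/960
⇒ 3j(2 5 5; 0 0 0)² = 10/429, sgn +1
Racah Σ t=1..2: t=1:−1/10080 t=2:+1/80640 = -1/11520
⇒ 3j(2 5 5; -1 -3 4)² = 49/1430, sgn +1
4πI² = N·(3j₀)²·(3jₘ)² = 245/507
I = +1·√(0.483235/4π) = 0.19609844

0.196098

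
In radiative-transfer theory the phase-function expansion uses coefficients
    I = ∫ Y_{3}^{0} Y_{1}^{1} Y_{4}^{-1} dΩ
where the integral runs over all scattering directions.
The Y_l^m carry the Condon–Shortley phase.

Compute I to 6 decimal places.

-0.194664

Rules hold: Σm=0, L=8 even, 2≤4≤4.
N = 7·3·9 = 189
Δ = 0!·6!·2!/9! = 1/252
Racah Σ t=0..0: t=0:+1/36 = 1/36
⇒ 3j(3 1 4; 0 0 0)² = 4/63, sgn +1
Racah Σ t=0..0: t=0:+1/72 = 1/72
⇒ 3j(3 1 4; 0 1 -1)² = 5/126, sgn -1
4πI² = N·(3j₀)²·(3jₘ)² = 10/21
I = -1·√(0.47619/4π) = -0.19466390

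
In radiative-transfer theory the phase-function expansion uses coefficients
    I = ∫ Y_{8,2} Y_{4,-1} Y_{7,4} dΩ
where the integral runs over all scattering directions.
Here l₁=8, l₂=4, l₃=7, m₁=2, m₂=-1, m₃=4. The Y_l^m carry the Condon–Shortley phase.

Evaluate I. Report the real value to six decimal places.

0.000000

2 − 1 + 4 = 5 ≠ 0: azimuthal integral kills it; I = 0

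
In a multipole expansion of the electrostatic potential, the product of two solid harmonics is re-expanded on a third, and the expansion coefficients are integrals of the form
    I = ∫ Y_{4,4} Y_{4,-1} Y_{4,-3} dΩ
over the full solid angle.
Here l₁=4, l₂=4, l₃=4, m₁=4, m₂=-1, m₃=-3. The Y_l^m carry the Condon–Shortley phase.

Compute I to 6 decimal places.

m-sum 0 ✓  L=12 even ✓  0≤4≤8 ✓
Π(2lᵢ+1) = 9×9×9 = 729
triangle coeff Δ(4,4,4) = 1/450450
Σ_t [0,4]: t=0:+1/13824 t=1:−1/216 t=2:+1/64 t=3:−1/216 t=4:+1/13824 = 5/768
(3j)²=18/1001 [(4 4 4; 0 0 0)], sign=+1
Σ_t [0,0]: t=0:+1/3456 = 1/3456
(3j)²=35/1287 [(4 4 4; 4 -1 -3)], sign=-1
⇒ 4πI² = 7290/20449
I = (-1)√(7290/20449/(4π)) = -0.16843130

-0.168431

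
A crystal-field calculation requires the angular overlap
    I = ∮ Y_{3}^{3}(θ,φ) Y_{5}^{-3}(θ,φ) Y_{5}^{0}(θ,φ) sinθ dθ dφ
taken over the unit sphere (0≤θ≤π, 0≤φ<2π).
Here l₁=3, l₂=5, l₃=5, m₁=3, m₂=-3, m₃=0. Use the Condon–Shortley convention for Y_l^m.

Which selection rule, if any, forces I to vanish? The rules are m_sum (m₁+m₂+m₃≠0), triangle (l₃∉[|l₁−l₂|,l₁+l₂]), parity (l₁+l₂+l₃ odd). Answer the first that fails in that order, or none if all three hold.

parity

m₁+m₂+m₃ = 3 − 3 + 0 = 0  ✓
triangle: |3−5|=2 ≤ l₃=5 ≤ 3+5=8  ✓
parity: l₁+l₂+l₃ = 13 is odd  ✗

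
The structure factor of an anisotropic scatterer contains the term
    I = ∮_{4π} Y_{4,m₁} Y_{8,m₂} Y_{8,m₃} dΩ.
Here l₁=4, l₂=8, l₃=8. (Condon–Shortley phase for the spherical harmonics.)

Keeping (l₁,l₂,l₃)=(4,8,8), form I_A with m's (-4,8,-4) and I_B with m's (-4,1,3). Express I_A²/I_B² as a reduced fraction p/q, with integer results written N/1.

13/297

l's match ⇒ only the (l;m) 3-j factors differ between A and B.
A: triangle coeff Δ(4,8,8) = 1/185175900; Σ_t [4,4]: t=4:+1/275904921600 = 1/275904921600; (3j)²=2/2907 [(4 8 8; -4 8 -4)], sign=+1
B: triangle coeff Δ(4,8,8) = 1/185175900; Σ_t [4,4]: t=4:+1/348364800 = 1/348364800; (3j)²=66/4199 [(4 8 8; -4 1 3)], sign=-1
I_A²/I_B² = (2/2907)/(66/4199) = 13/297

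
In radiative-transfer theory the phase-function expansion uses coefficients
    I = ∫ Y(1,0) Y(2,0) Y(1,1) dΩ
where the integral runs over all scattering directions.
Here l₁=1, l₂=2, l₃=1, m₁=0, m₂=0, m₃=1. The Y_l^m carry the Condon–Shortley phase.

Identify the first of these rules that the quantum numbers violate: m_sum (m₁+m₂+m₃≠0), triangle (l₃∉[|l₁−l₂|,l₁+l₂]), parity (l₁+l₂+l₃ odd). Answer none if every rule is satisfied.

m_sum

azimuthal sum: 0 + 0 + 1 = 1  ✗
1 ≤ 1 ≤ 3 (triangle on l)
L = 1 + 2 + 1 = 4 (even)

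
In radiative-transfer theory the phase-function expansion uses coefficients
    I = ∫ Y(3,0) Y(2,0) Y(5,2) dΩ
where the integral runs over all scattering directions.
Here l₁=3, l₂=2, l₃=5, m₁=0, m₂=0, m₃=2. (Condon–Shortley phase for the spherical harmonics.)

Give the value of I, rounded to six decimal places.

0.000000

0 + 0 + 2 = 2 ≠ 0: azimuthal integral kills it; I = 0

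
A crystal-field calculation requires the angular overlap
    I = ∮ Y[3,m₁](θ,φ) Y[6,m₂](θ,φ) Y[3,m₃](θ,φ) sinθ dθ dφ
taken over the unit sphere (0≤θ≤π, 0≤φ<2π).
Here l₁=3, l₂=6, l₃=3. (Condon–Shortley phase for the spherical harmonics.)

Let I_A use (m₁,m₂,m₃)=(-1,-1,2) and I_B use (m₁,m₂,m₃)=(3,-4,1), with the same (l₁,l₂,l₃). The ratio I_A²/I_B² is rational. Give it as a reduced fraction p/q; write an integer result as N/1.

1/2

l's match ⇒ only the (l;m) 3-j factors differ between A and B.
A: triangle coeff Δ(3,6,3) = 1/12012; Σ_t [4,4]: t=4:+1/5760 = 1/5760; (3j)²=5/572 [(3 6 3; -1 -1 2)], sign=-1
B: triangle coeff Δ(3,6,3) = 1/12012; Σ_t [0,0]: t=0:+1/34560 = 1/34560; (3j)²=5/286 [(3 6 3; 3 -4 1)], sign=+1
I_A²/I_B² = (5/572)/(5/286) = 1/2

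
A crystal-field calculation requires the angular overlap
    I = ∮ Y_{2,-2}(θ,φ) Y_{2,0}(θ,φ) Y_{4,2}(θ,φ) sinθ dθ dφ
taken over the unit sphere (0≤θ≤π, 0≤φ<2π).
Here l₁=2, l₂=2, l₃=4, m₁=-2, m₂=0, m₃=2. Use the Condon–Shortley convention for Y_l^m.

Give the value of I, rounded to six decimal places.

Rules hold: Σm=0, L=8 even, 0≤4≤4.
N = 5·5·9 = 225
Δ = 0!·4!·4!/9! = 1/630
Racah Σ t=0..0: t=0:+1/16 = 1/16
⇒ 3j(2 2 4; 0 0 0)² = 2/35, sgn +1
Racah Σ t=0..0: t=0:+1/96 = 1/96
⇒ 3j(2 2 4; -2 0 2)² = 1/42, sgn +1
4πI² = N·(3j₀)²·(3jₘ)² = 15/49
I = +1·√(0.306122/4π) = 0.15607835

0.156078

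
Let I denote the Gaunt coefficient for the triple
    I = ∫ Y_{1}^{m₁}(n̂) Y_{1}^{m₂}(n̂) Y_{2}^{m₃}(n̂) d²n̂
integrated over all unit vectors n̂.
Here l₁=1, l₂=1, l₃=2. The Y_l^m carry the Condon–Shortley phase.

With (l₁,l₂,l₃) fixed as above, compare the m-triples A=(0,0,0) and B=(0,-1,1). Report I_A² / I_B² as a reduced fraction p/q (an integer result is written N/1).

Shared (l₁,l₂,l₃)=(1,1,2): N and (l;000)² cancel in I_A²/I_B².
A: Δ = 0!·2!·2!/5! = 1/30; Racah Σ t=0..0: t=0:+1/1 = 1/1; ⇒ 3j(1 1 2; 0 0 0)² = 2/15, sgn +1
B: Δ = 0!·2!·2!/5! = 1/30; Racah Σ t=0..0: t=0:+1/2 = 1/2; ⇒ 3j(1 1 2; 0 -1 1)² = 1/10, sgn -1
I_A²/I_B² = (2/15)/(1/10) = 4/3

4/3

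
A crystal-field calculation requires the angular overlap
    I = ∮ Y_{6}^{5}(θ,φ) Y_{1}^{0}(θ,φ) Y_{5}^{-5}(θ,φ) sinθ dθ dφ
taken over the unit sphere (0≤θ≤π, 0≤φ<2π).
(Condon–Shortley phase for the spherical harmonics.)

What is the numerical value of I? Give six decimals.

-0.135514

m-sum 0 ✓  L=12 even ✓  5≤5≤7 ✓
Π(2lᵢ+1) = 13×3×11 = 429
triangle coeff Δ(6,1,5) = 1/858
Σ_t [1,1]: t=1:−1/14400 = -1/14400
(3j)²=6/143 [(6 1 5; 0 0 0)], sign=+1
Σ_t [1,1]: t=1:−1/3628800 = -1/3628800
(3j)²=1/78 [(6 1 5; 5 0 -5)], sign=-1
⇒ 4πI² = 3/13
I = (-1)√(3/13/(4π)) = -0.13551395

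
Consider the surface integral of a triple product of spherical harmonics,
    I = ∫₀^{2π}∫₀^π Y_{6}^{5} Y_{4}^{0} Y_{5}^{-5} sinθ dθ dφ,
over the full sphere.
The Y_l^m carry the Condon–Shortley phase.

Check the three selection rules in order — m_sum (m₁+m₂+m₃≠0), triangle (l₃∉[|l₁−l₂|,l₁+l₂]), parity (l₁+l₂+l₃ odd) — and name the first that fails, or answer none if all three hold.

parity

Σmᵢ = 0  ✓
l₃∈[|l₁−l₂|,l₁+l₂]=[2,10], have l₃=5  ✓
Σlᵢ = 15 ⇒ odd  ✗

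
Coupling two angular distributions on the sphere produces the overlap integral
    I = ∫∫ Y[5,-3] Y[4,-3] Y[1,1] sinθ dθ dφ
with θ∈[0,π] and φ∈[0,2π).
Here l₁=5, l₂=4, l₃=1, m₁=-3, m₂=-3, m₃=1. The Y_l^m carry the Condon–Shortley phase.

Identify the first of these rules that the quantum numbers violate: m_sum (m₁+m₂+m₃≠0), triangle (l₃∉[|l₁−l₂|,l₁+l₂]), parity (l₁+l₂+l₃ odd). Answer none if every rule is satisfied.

m_sum

m₁+m₂+m₃ = -3 − 3 + 1 = -5  ✗
triangle: |5−4|=1 ≤ l₃=1 ≤ 5+4=9
parity: l₁+l₂+l₃ = 10 is even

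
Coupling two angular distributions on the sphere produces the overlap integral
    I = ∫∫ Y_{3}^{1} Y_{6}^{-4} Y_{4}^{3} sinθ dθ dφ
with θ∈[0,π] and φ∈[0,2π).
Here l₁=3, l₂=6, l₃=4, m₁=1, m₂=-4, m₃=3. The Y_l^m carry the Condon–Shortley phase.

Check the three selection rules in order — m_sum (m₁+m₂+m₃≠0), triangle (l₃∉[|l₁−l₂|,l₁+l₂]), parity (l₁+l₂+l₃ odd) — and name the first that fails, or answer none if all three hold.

Σmᵢ = 0  ✓
l₃∈[|l₁−l₂|,l₁+l₂]=[3,9], have l₃=4  ✓
Σlᵢ = 13 ⇒ odd  ✗

parity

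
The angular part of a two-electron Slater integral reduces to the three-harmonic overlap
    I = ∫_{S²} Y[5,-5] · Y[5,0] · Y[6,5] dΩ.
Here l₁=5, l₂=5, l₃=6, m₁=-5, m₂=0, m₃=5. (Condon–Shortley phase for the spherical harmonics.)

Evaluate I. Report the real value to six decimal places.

-0.152641

m-sum 0 ✓  L=16 even ✓  0≤6≤10 ✓
Π(2lᵢ+1) = 11×11×13 = 1573
triangle coeff Δ(5,5,6) = 1/28588560
Σ_t [0,4]: t=0:+1/345600 t=1:−1/13824 t=2:+1/5184 t=3:−1/13824 t=4:+1/345600 = 7/129600
(3j)²=80/7293 [(5 5 6; 0 0 0)], sign=+1
Σ_t [4,4]: t=4:+1/2073600 = 1/2073600
(3j)²=15/884 [(5 5 6; -5 0 5)], sign=-1
⇒ 4πI² = 1100/3757
I = (-1)√(1100/3757/(4π)) = -0.15264086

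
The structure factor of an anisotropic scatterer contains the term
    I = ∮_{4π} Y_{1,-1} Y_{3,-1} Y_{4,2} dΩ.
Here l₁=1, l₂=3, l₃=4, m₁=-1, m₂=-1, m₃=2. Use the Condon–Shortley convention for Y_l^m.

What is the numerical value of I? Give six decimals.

0.238414

m-sum 0 ✓  L=8 even ✓  2≤4≤4 ✓
Π(2lᵢ+1) = 3×7×9 = 189
triangle coeff Δ(1,3,4) = 1/252
Σ_t [0,0]: t=0:+1/36 = 1/36
(3j)²=4/63 [(1 3 4; 0 0 0)], sign=+1
Σ_t [0,0]: t=0:+1/96 = 1/96
(3j)²=5/84 [(1 3 4; -1 -1 2)], sign=+1
⇒ 4πI² = 5/7
I = (+1)√(5/7/(4π)) = 0.23841361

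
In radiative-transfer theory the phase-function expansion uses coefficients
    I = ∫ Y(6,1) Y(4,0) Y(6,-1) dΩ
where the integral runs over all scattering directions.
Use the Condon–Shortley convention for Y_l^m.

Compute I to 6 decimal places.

m-sum 0 ✓  L=16 even ✓  2≤6≤10 ✓
Π(2lᵢ+1) = 13×9×13 = 1521
triangle coeff Δ(6,4,6) = 1/15315300
Σ_t [0,4]: t=0:+1/829440 t=1:−1/25920 t=2:+1/9216 t=3:−1/25920 t=4:+1/829440 = 7/207360
(3j)²=28/2431 [(6 4 6; 0 0 0)], sign=+1
Σ_t [0,4]: t=0:+1/414720 t=1:−1/20736 t=2:+1/11520 t=3:−1/51840 t=4:+1/2903040 = 1/45360
(3j)²=1024/153153 [(6 4 6; 1 0 -1)], sign=-1
⇒ 4πI² = 4096/34969
I = (-1)√(4096/34969/(4π)) = -0.09654581

-0.096546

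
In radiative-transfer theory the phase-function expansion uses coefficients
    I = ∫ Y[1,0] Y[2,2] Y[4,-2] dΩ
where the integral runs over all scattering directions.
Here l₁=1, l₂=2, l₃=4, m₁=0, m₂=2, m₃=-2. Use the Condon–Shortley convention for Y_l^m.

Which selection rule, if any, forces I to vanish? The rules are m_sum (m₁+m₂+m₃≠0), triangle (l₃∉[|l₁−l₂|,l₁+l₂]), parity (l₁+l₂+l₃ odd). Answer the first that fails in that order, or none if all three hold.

triangle

azimuthal sum: 0 + 2 − 2 = 0  ✓
1 ≤ 4 ≤ 3 (triangle on l)  ✗
L = 1 + 2 + 4 = 7 (odd)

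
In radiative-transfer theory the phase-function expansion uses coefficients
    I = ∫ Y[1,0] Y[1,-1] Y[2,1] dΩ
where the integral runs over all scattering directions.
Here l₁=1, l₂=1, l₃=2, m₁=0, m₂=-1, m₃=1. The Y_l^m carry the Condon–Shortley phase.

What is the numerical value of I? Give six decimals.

m-sum 0 ✓  L=4 even ✓  0≤2≤2 ✓
Π(2lᵢ+1) = 3×3×5 = 45
triangle coeff Δ(1,1,2) = 1/30
Σ_t [0,0]: t=0:+1/1 = 1/1
(3j)²=2/15 [(1 1 2; 0 0 0)], sign=+1
Σ_t [0,0]: t=0:+1/2 = 1/2
(3j)²=1/10 [(1 1 2; 0 -1 1)], sign=-1
⇒ 4πI² = 3/5
I = (-1)√(3/5/(4π)) = -0.21850969

-0.218510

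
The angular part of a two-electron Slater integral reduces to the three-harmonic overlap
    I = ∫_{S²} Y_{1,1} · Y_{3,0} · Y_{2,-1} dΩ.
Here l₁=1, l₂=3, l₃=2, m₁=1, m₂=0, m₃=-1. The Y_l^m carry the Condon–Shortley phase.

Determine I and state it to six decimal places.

0.143048

m-sum 0 ✓  L=6 even ✓  2≤2≤4 ✓
Π(2lᵢ+1) = 3×7×5 = 105
triangle coeff Δ(1,3,2) = 1/105
Σ_t [1,1]: t=1:−1/4 = -1/4
(3j)²=3/35 [(1 3 2; 0 0 0)], sign=-1
Σ_t [0,0]: t=0:+1/12 = 1/12
(3j)²=1/35 [(1 3 2; 1 0 -1)], sign=-1
⇒ 4πI² = 9/35
I = (+1)√(9/35/(4π)) = 0.14304817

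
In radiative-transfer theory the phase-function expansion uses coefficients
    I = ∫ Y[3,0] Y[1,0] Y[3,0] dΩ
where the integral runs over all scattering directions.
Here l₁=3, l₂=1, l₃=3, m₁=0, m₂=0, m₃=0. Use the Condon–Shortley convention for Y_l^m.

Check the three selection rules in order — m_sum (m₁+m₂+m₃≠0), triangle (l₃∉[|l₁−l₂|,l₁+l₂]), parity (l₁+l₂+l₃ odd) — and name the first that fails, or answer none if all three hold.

parity

azimuthal sum: 0 + 0 + 0 = 0  ✓
2 ≤ 3 ≤ 4 (triangle on l)  ✓
L = 3 + 1 + 3 = 7 (odd)  ✗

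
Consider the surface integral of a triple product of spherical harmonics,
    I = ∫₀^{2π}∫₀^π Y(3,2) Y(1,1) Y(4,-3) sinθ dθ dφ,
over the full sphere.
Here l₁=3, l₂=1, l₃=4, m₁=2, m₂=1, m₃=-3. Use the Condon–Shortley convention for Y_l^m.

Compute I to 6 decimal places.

-0.282095

Rules hold: Σm=0, L=8 even, 2≤4≤4.
N = 7·3·9 = 189
Δ = 0!·6!·2!/9! = 1/252
Racah Σ t=0..0: t=0:+1/36 = 1/36
⇒ 3j(3 1 4; 0 0 0)² = 4/63, sgn +1
Racah Σ t=0..0: t=0:+1/240 = 1/240
⇒ 3j(3 1 4; 2 1 -3)² = 1/12, sgn -1
4πI² = N·(3j₀)²·(3jₘ)² = 1/1
I = -1·√(1/4π) = -0.28209479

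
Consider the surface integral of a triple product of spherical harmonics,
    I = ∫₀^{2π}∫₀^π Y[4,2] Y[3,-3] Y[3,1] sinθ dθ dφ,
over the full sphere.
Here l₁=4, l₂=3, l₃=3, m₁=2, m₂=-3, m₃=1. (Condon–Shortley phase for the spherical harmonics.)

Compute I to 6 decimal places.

-0.188451

m-sum 0 ✓  L=10 even ✓  1≤3≤7 ✓
Π(2lᵢ+1) = 9×7×7 = 441
triangle coeff Δ(4,3,3) = 1/34650
Σ_t [1,3]: t=1:−1/72 t=2:+1/16 t=3:−1/72 = 5/144
(3j)²=2/77 [(4 3 3; 0 0 0)], sign=-1
Σ_t [0,0]: t=0:+1/192 = 1/192
(3j)²=3/77 [(4 3 3; 2 -3 1)], sign=+1
⇒ 4πI² = 54/121
I = (-1)√(54/121/(4π)) = -0.18845135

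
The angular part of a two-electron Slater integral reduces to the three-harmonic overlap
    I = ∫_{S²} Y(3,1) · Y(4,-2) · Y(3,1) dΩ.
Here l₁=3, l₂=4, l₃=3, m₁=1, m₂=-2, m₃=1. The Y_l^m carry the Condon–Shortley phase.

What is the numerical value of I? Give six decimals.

0.162193

Checks pass: Σm=0; 10 even; l₃=3∈[1,7].
(2·3+1)(2·4+1)(2·3+1) = 441
Δ: 4! 2! 4! / 11! → 1/34650
sum: t=1:−1/72 t=2:+1/16 t=3:−1/72 = 5/144
3j²(3 4 3; 0 0 0) = Δ·Π!·Σ² = 2/77  (sign -1)
sum: t=0:+1/192 t=1:−1/36 t=2:+1/192 = -5/288
3j²(3 4 3; 1 -2 1) = Δ·Π!·Σ² = 20/693  (sign -1)
combine: 4πI² = 441·2/77·20/693 = 40/121
take √, sign +1: I = 0.16219310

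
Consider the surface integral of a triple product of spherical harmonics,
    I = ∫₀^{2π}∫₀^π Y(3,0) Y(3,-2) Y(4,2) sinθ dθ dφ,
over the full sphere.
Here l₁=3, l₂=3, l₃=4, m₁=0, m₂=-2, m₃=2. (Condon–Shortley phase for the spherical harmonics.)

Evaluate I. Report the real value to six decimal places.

-0.044418

Checks pass: Σm=0; 10 even; l₃=4∈[0,6].
(2·3+1)(2·3+1)(2·4+1) = 441
Δ: 2! 4! 4! / 11! → 1/34650
sum: t=0:+1/72 t=1:−1/16 t=2:+1/72 = -5/144
3j²(3 3 4; 0 0 0) = Δ·Π!·Σ² = 2/77  (sign -1)
sum: t=0:+1/72 t=1:−1/96 = 1/288
3j²(3 3 4; 0 -2 2) = Δ·Π!·Σ² = 1/462  (sign +1)
combine: 4πI² = 441·2/77·1/462 = 3/121
take √, sign -1: I = -0.04441841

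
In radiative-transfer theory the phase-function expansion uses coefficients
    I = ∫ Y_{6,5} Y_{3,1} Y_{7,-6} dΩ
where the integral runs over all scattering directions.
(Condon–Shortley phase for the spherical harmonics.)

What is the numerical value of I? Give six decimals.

Rules hold: Σm=0, L=16 even, 3≤7≤9.
N = 13·7·15 = 1365
Δ = 2!·10!·4!/17! = 1/2042040
Racah Σ t=0..2: t=0:+1/207360 t=1:−1/57600 t=2:+1/207360 = -1/129600
⇒ 3j(6 3 7; 0 0 0)² = 168/12155, sgn +1
Racah Σ t=0..1: t=0:+1/17418240 t=1:−1/21772800 = 1/87091200
⇒ 3j(6 3 7; 5 1 -6)² = 11/14280, sgn -1
4πI² = N·(3j₀)²·(3jₘ)² = 21/1445
I = -1·√(0.0145329/4π) = -0.03400719

-0.034007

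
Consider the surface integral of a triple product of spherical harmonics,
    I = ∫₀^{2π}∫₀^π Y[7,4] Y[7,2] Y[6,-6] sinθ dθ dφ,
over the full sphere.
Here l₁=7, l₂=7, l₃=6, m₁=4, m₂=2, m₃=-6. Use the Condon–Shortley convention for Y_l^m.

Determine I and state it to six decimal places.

-0.156980

m-sum 0 ✓  L=20 even ✓  0≤6≤14 ✓
Π(2lᵢ+1) = 15×15×13 = 2925
triangle coeff Δ(7,7,6) = 1/2444321880
Σ_t [1,7]: t=1:−1/2612736000 t=2:+1/20736000 t=3:−1/1658880 t=4:+1/746496 t=5:−1/1658880 t=6:+1/20736000 t=7:−1/2612736000 = 1/4354560
(3j)²=1000/138567 [(7 7 6; 0 0 0)], sign=+1
Σ_t [3,3]: t=3:−1/373248000 = -1/373248000
(3j)²=308/20995 [(7 7 6; 4 2 -6)], sign=-1
⇒ 4πI² = 420000/1356277
I = (-1)√(420000/1356277/(4π)) = -0.15698043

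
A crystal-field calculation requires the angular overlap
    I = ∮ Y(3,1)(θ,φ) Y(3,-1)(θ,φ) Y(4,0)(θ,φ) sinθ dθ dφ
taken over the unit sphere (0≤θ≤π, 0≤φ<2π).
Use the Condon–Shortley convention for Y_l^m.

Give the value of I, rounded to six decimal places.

Checks pass: Σm=0; 10 even; l₃=4∈[0,6].
(2·3+1)(2·3+1)(2·4+1) = 441
Δ: 2! 4! 4! / 11! → 1/34650
sum: t=0:+1/72 t=1:−1/16 t=2:+1/72 = -5/144
3j²(3 3 4; 0 0 0) = Δ·Π!·Σ² = 2/77  (sign -1)
sum: t=0:+1/32 t=1:−1/36 t=2:+1/1152 = 5/1152
3j²(3 3 4; 1 -1 0) = Δ·Π!·Σ² = 1/1386  (sign +1)
combine: 4πI² = 441·2/77·1/1386 = 1/121
take √, sign -1: I = -0.02564498

-0.025645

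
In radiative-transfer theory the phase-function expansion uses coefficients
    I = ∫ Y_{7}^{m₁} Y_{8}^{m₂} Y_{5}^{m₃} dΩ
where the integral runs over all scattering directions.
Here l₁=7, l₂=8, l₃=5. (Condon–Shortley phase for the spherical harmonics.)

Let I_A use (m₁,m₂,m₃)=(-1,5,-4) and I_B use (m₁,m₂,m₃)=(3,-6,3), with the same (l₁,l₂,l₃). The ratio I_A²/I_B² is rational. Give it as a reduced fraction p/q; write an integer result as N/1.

Shared (l₁,l₂,l₃)=(7,8,5): N and (l;000)² cancel in I_A²/I_B².
A: Δ = 10!·4!·6!/21! = 1/814773960; Racah Σ t=7..8: t=7:−1/130636800 t=8:+1/232243200 = -1/298598400; ⇒ 3j(7 8 5; -1 5 -4)² = 7/1292, sgn +1
B: Δ = 10!·4!·6!/21! = 1/814773960; Racah Σ t=0..2: t=0:+1/4180377600 t=1:−1/261273600 t=2:+1/232243200 = 1/1393459200; ⇒ 3j(7 8 5; 3 -6 3)² = 1/1292, sgn +1
I_A²/I_B² = (7/1292)/(1/1292) = 7/1

7/1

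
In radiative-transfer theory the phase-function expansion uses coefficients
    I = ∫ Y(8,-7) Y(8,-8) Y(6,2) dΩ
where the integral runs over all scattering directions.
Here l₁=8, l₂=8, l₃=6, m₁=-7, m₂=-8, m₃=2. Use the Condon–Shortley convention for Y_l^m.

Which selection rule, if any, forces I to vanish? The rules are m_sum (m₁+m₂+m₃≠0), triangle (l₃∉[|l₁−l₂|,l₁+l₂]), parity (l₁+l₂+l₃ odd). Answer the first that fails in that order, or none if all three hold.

m_sum

Σmᵢ = -13  ✗
l₃∈[|l₁−l₂|,l₁+l₂]=[0,16], have l₃=6
Σlᵢ = 22 ⇒ even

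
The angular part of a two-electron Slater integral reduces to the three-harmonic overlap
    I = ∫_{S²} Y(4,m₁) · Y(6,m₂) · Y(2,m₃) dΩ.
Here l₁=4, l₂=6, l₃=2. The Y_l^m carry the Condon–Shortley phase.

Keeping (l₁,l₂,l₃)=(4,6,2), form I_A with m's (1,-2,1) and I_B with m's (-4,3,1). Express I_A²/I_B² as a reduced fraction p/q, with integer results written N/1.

224/9

Same 4,6,2: normalisation and zero-m 3j drop out of the ratio.
A: Δ: 8! 0! 4! / 13! → 1/6435; sum: t=3:−1/4320 = -1/4320; 3j²(4 6 2; 1 -2 1) = Δ·Π!·Σ² = 224/6435  (sign +1)
B: Δ: 8! 0! 4! / 13! → 1/6435; sum: t=8:+1/241920 = 1/241920; 3j²(4 6 2; -4 3 1) = Δ·Π!·Σ² = 1/715  (sign -1)
I_A²/I_B² = (224/6435)/(1/715) = 224/9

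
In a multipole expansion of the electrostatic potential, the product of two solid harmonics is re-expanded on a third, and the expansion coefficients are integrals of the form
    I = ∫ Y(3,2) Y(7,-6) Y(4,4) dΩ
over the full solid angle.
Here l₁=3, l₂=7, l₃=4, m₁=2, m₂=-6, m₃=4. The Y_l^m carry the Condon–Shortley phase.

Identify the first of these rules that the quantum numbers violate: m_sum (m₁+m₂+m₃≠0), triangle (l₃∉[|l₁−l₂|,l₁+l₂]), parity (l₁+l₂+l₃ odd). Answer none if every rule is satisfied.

m₁+m₂+m₃ = 2 − 6 + 4 = 0  ✓
triangle: |3−7|=4 ≤ l₃=4 ≤ 3+7=10  ✓
parity: l₁+l₂+l₃ = 14 is even  ✓

none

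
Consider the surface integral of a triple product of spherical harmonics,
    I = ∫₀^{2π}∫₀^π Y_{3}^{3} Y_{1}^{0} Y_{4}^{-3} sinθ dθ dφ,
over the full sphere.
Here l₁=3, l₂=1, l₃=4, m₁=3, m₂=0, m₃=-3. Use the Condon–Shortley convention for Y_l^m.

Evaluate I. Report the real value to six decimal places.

-0.162868

Checks pass: Σm=0; 8 even; l₃=4∈[2,4].
(2·3+1)(2·1+1)(2·4+1) = 189
Δ: 0! 6! 2! / 9! → 1/252
sum: t=0:+1/36 = 1/36
3j²(3 1 4; 0 0 0) = Δ·Π!·Σ² = 4/63  (sign +1)
sum: t=0:+1/720 = 1/720
3j²(3 1 4; 3 0 -3) = Δ·Π!·Σ² = 1/36  (sign -1)
combine: 4πI² = 189·4/63·1/36 = 1/3
take √, sign -1: I = -0.16286750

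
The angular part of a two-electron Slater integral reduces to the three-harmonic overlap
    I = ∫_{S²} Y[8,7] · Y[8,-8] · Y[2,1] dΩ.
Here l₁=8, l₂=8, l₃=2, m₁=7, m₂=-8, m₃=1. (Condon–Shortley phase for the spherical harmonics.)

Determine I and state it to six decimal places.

0.162642

m-sum 0 ✓  L=18 even ✓  0≤2≤16 ✓
Π(2lᵢ+1) = 17×17×5 = 1445
triangle coeff Δ(8,8,2) = 1/348840
Σ_t [6,8]: t=6:+1/116121600 t=7:−1/25401600 t=8:+1/116121600 = -1/45158400
(3j)²=24/1615 [(8 8 2; 0 0 0)], sign=-1
Σ_t [0,0]: t=0:+1/174356582400 = 1/174356582400
(3j)²=5/323 [(8 8 2; 7 -8 1)], sign=-1
⇒ 4πI² = 120/361
I = (+1)√(120/361/(4π)) = 0.16264177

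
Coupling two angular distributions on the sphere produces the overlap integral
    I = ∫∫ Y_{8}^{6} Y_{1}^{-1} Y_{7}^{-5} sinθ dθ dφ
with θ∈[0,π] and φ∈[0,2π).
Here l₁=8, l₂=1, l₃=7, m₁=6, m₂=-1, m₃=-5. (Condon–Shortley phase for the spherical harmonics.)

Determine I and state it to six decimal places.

0.291881

m-sum 0 ✓  L=16 even ✓  7≤7≤9 ✓
Π(2lᵢ+1) = 17×3×15 = 765
triangle coeff Δ(8,1,7) = 1/2040
Σ_t [1,1]: t=1:−1/25401600 = -1/25401600
(3j)²=8/255 [(8 1 7; 0 0 0)], sign=+1
Σ_t [0,0]: t=0:+1/1916006400 = 1/1916006400
(3j)²=91/2040 [(8 1 7; 6 -1 -5)], sign=+1
⇒ 4πI² = 91/85
I = (+1)√(91/85/(4π)) = 0.29188132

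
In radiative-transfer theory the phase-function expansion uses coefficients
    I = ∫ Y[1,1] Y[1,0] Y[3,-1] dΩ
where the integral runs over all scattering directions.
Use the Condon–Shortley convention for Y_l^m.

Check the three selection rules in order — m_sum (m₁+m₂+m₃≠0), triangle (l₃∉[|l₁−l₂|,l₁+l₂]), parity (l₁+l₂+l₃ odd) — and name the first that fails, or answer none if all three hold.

triangle

azimuthal sum: 1 + 0 − 1 = 0  ✓
0 ≤ 3 ≤ 2 (triangle on l)  ✗
L = 1 + 1 + 3 = 5 (odd)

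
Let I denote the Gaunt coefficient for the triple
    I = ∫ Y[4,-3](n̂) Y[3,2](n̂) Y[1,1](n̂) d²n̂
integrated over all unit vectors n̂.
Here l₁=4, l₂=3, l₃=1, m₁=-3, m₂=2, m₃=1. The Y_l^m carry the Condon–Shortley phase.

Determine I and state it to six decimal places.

-0.282095

Checks pass: Σm=0; 8 even; l₃=1∈[1,7].
(2·4+1)(2·3+1)(2·1+1) = 189
Δ: 6! 2! 0! / 9! → 1/252
sum: t=3:−1/36 = -1/36
3j²(4 3 1; 0 0 0) = Δ·Π!·Σ² = 4/63  (sign +1)
sum: t=5:−1/240 = -1/240
3j²(4 3 1; -3 2 1) = Δ·Π!·Σ² = 1/12  (sign -1)
combine: 4πI² = 189·4/63·1/12 = 1/1
take √, sign -1: I = -0.28209479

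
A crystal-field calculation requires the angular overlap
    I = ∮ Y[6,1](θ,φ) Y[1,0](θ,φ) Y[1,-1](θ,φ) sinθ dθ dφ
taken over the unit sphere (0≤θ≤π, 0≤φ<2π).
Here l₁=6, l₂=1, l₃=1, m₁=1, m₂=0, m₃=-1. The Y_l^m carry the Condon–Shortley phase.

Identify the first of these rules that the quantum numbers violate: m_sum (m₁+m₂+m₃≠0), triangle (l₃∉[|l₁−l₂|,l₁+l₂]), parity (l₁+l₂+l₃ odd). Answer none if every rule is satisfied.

triangle

m₁+m₂+m₃ = 1 + 0 − 1 = 0  ✓
triangle: |6−1|=5 ≤ l₃=1 ≤ 6+1=7  ✗
parity: l₁+l₂+l₃ = 8 is even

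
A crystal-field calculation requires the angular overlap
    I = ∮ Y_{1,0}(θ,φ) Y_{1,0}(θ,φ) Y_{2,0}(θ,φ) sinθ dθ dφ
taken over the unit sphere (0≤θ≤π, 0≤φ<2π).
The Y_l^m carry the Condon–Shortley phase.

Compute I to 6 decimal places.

0.252313

Checks pass: Σm=0; 4 even; l₃=2∈[0,2].
(2·1+1)(2·1+1)(2·2+1) = 45
Δ: 0! 2! 2! / 5! → 1/30
sum: t=0:+1/1 = 1/1
3j²(1 1 2; 0 0 0) = Δ·Π!·Σ² = 2/15  (sign +1)
(m-triple is (0,0,0) — same symbol as above.)
combine: 4πI² = 45·2/15·2/15 = 4/5
take √, sign +1: I = 0.25231325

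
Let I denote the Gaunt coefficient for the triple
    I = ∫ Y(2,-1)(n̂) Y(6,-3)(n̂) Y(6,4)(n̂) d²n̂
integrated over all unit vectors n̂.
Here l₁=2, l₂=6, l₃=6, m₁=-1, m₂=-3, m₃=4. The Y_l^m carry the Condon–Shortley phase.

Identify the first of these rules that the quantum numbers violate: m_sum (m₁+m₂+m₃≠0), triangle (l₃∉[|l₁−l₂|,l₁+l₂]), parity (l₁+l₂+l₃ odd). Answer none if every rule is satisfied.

Σmᵢ = 0  ✓
l₃∈[|l₁−l₂|,l₁+l₂]=[4,8], have l₃=6  ✓
Σlᵢ = 14 ⇒ even  ✓

none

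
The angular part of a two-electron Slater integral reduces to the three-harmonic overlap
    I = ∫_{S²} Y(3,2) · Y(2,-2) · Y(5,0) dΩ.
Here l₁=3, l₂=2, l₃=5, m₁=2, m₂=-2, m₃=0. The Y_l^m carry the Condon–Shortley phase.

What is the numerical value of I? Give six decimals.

Rules hold: Σm=0, L=10 even, 1≤5≤5.
N = 7·5·11 = 385
Δ = 0!·6!·4!/11! = 1/2310
Racah Σ t=0..0: t=0:+1/144 = 1/144
⇒ 3j(3 2 5; 0 0 0)² = 10/231, sgn -1
Racah Σ t=0..0: t=0:+1/2880 = 1/2880
⇒ 3j(3 2 5; 2 -2 0)² = 1/462, sgn -1
4πI² = N·(3j₀)²·(3jₘ)² = 25/693
I = +1·√(0.036075/4π) = 0.05357948

0.053579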